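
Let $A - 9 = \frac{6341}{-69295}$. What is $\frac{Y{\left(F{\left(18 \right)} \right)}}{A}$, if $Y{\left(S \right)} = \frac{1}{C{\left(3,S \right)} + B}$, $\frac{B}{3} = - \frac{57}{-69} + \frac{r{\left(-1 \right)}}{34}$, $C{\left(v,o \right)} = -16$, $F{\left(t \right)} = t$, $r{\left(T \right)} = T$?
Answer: $- \frac{27094345}{3285036451} \approx -0.0082478$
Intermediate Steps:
$B = \frac{1869}{782}$ ($B = 3 \left(- \frac{57}{-69} - \frac{1}{34}\right) = 3 \left(\left(-57\right) \left(- \frac{1}{69}\right) - \frac{1}{34}\right) = 3 \left(\frac{19}{23} - \frac{1}{34}\right) = 3 \cdot \frac{623}{782} = \frac{1869}{782} \approx 2.39$)
$Y{\left(S \right)} = - \frac{782}{10643}$ ($Y{\left(S \right)} = \frac{1}{-16 + \frac{1869}{782}} = \frac{1}{- \frac{10643}{782}} = - \frac{782}{10643}$)
$A = \frac{617314}{69295}$ ($A = 9 + \frac{6341}{-69295} = 9 + 6341 \left(- \frac{1}{69295}\right) = 9 - \frac{6341}{69295} = \frac{617314}{69295} \approx 8.9085$)
$\frac{Y{\left(F{\left(18 \right)} \right)}}{A} = - \frac{782}{10643 \cdot \frac{617314}{69295}} = \left(- \frac{782}{10643}\right) \frac{69295}{617314} = - \frac{27094345}{3285036451}$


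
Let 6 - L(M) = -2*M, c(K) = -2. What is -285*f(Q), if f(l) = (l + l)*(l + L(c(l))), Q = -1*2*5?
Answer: -45600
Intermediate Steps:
L(M) = 6 + 2*M (L(M) = 6 - (-2)*M = 6 + 2*M)
Q = -10 (Q = -2*5 = -10)
f(l) = 2*l*(2 + l) (f(l) = (l + l)*(l + (6 + 2*(-2))) = (2*l)*(l + (6 - 4)) = (2*l)*(l + 2) = (2*l)*(2 + l) = 2*l*(2 + l))
-285*f(Q) = -570*(-10)*(2 - 10) = -570*(-10)*(-8) = -285*160 = -45600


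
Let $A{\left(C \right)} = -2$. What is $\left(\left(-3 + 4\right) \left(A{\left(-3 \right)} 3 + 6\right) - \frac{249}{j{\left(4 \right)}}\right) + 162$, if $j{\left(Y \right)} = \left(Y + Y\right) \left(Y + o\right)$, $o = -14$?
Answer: $\frac{13209}{80} \approx 165.11$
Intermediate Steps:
$j{\left(Y \right)} = 2 Y \left(-14 + Y\right)$ ($j{\left(Y \right)} = \left(Y + Y\right) \left(Y - 14\right) = 2 Y \left(-14 + Y\right)$)
$\left(\left(-3 + 4\right) \left(A{\left(-3 \right)} 3 + 6\right) - \frac{249}{j{\left(4 \right)}}\right) + 162 = \left(\left(-3 + 4\right) \left(\left(-2\right) 3 + 6\right) - \frac{249}{2 \cdot 4 \left(-14 + 4\right)}\right) + 162 = \left(1 \left(-6 + 6\right) - \frac{249}{2 \cdot 4 \left(-10\right)}\right) + 162 = \left(1 \cdot 0 - \frac{249}{-80}\right) + 162 = \left(0 - - \frac{249}{80}\right) + 162 = \left(0 + \frac{249}{80}\right) + 162 = \frac{249}{80} + 162 = \frac{13209}{80}$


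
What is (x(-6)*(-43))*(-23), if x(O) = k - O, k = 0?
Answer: 5934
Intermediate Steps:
x(O) = -O (x(O) = 0 - O = -O)
(x(-6)*(-43))*(-23) = (-1*(-6)*(-43))*(-23) = (6*(-43))*(-23) = -258*(-23) = 5934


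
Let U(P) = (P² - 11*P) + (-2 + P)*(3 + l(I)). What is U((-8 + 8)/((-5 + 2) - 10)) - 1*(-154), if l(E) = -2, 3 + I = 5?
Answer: 152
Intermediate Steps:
I = 2 (I = -3 + 5 = 2)
U(P) = -2 + P² - 10*P (U(P) = (P² - 11*P) + (-2 + P)*(3 - 2) = (P² - 11*P) + (-2 + P)*1 = (P² - 11*P) + (-2 + P) = -2 + P² - 10*P)
U((-8 + 8)/((-5 + 2) - 10)) - 1*(-154) = (-2 + ((-8 + 8)/((-5 + 2) - 10))² - 10*(-8 + 8)/((-5 + 2) - 10)) - 1*(-154) = (-2 + (0/(-3 - 10))² - 0/(-3 - 10)) + 154 = (-2 + (0/(-13))² - 0/(-13)) + 154 = (-2 + (0*(-1/13))² - 0*(-1)/13) + 154 = (-2 + 0² - 10*0) + 154 = (-2 + 0 + 0) + 154 = -2 + 154 = 152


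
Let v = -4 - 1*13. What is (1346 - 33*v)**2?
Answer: 3636649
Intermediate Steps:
v = -17 (v = -4 - 13 = -17)
(1346 - 33*v)**2 = (1346 - 33*(-17))**2 = (1346 + 561)**2 = 1907**2 = 3636649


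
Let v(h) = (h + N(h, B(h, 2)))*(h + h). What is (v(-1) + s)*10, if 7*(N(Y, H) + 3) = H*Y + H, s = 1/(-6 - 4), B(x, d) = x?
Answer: 79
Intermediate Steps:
s = -⅒ (s = 1/(-10) = -⅒ ≈ -0.10000)
N(Y, H) = -3 + H/7 + H*Y/7 (N(Y, H) = -3 + (H*Y + H)/7 = -3 + (H + H*Y)/7 = -3 + (H/7 + H*Y/7) = -3 + H/7 + H*Y/7)
v(h) = 2*h*(-3 + h²/7 + 8*h/7) (v(h) = (h + (-3 + h/7 + h*h/7))*(h + h) = (h + (-3 + h/7 + h²/7))*(2*h) = (-3 + h²/7 + 8*h/7)*(2*h) = 2*h*(-3 + h²/7 + 8*h/7))
(v(-1) + s)*10 = ((2/7)*(-1)*(-21 + (-1)² + 8*(-1)) - ⅒)*10 = ((2/7)*(-1)*(-21 + 1 - 8) - ⅒)*10 = ((2/7)*(-1)*(-28) - ⅒)*10 = (8 - ⅒)*10 = (79/10)*10 = 79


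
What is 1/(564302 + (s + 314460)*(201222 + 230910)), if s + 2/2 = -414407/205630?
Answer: 102815/13971272285642488 ≈ 7.3590e-12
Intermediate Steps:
s = -620037/205630 (s = -1 - 414407/205630 = -620037/205630 ≈ -3.0153)
1/(564302 + (s + 314460)*(201222 + 230910)) = 1/(564302 + (-620037/205630 + 314460)*(201222 + 230910)) = 1/(564302 + (64661789763/205630)*432132) = 1/(564302 + 13971214266932358/102815) = 1/(13971272285642488/102815) = 102815/13971272285642488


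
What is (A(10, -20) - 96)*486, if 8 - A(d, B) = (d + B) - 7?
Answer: -34506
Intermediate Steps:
A(d, B) = 15 - B - d (A(d, B) = 8 - ((d + B) - 7) = 8 - ((B + d) - 7) = 8 - (-7 + B + d) = 8 + (7 - B - d) = 15 - B - d)
(A(10, -20) - 96)*486 = ((15 - 1*(-20) - 1*10) - 96)*486 = ((15 + 20 - 10) - 96)*486 = (25 - 96)*486 = -71*486 = -34506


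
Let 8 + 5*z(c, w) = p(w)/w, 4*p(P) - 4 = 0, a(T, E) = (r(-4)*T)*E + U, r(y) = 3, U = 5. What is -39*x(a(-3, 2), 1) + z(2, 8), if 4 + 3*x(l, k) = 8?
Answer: -2143/40 ≈ -53.575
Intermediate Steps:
a(T, E) = 5 + 3*E*T (a(T, E) = (3*T)*E + 5 = 3*E*T + 5 = 5 + 3*E*T)
p(P) = 1 (p(P) = 1 + (¼)*0 = 1 + 0 = 1)
x(l, k) = 4/3 (x(l, k) = -4/3 + (⅓)*8 = -4/3 + 8/3 = 4/3)
z(c, w) = -8/5 + 1/(5*w) (z(c, w) = -8/5 + (1/w)/5 = -8/5 + 1/(5*w))
-39*x(a(-3, 2), 1) + z(2, 8) = -39*4/3 + (⅕)*(1 - 8*8)/8 = -52 + (⅕)*(⅛)*(1 - 64) = -52 + (⅕)*(⅛)*(-63) = -52 - 63/40 = -2143/40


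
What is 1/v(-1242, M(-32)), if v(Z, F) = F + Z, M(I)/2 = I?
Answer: -1/1306 ≈ -0.00076570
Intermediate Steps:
M(I) = 2*I
1/v(-1242, M(-32)) = 1/(2*(-32) - 1242) = 1/(-64 - 1242) = 1/(-1306) = -1/1306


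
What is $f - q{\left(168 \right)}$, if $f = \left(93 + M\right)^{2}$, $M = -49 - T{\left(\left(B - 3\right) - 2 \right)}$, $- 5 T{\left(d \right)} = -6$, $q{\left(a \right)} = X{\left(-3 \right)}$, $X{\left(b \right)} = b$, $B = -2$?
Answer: $\frac{45871}{25} \approx 1834.8$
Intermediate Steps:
$q{\left(a \right)} = -3$
$T{\left(d \right)} = \frac{6}{5}$ ($T{\left(d \right)} = \left(- \frac{1}{5}\right) \left(-6\right) = \frac{6}{5}$)
$M = - \frac{251}{5}$ ($M = -49 - \frac{6}{5} = - \frac{251}{5} \approx -50.2$)
$f = \frac{45796}{25}$ ($f = \left(93 - \frac{251}{5}\right)^{2} = \left(\frac{214}{5}\right)^{2} = \frac{45796}{25} \approx 1831.8$)
$f - q{\left(168 \right)} = \frac{45796}{25} - -3 = \frac{45796}{25} + 3 = \frac{45871}{25}$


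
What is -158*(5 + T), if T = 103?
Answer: -17064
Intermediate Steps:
-158*(5 + T) = -158*(5 + 103) = -158*108 = -17064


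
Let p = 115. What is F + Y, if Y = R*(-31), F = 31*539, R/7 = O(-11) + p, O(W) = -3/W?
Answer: -91357/11 ≈ -8305.2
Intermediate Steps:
R = 8876/11 (R = 7*(-3/(-11) + 115) = 7*(-3*(-1/11) + 115) = 7*(3/11 + 115) = 7*(1268/11) = 8876/11 ≈ 806.91)
F = 16709
Y = -275156/11 (Y = (8876/11)*(-31) = -275156/11 ≈ -25014.)
F + Y = 16709 - 275156/11 = -91357/11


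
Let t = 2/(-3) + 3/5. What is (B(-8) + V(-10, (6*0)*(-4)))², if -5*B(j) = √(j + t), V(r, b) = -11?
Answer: 45254/375 + 242*I*√15/75 ≈ 120.68 + 12.497*I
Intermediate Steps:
t = -1/15 (t = 2*(-⅓) + 3*(⅕) = -⅔ + ⅗ = -1/15 ≈ -0.066667)
B(j) = -√(-1/15 + j)/5 (B(j) = -√(j - 1/15)/5 = -√(-1/15 + j)/5)
(B(-8) + V(-10, (6*0)*(-4)))² = (-√(-15 + 225*(-8))/75 - 11)² = (-√(-15 - 1800)/75 - 11)² = (-11*I*√15/75 - 11)² = (-11 - 11*I*√15/75)²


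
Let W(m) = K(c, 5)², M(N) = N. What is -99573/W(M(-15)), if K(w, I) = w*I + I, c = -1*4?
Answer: -33191/75 ≈ -442.55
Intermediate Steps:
c = -4
K(w, I) = I + I*w (K(w, I) = I*w + I = I + I*w)
W(m) = 225 (W(m) = (5*(1 - 4))² = (5*(-3))² = (-15)² = 225)
-99573/W(M(-15)) = -99573/225 = -99573*1/225 = -33191/75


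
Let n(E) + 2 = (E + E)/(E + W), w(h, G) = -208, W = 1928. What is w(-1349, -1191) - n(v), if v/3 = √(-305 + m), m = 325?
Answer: -191425616/929251 - 5784*√5/929251 ≈ -206.01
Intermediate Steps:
v = 6*√5 (v = 3*√(-305 + 325) = 3*√20 = 3*(2*√5) = 6*√5 ≈ 13.416)
n(E) = -2 + 2*E/(1928 + E) (n(E) = -2 + (E + E)/(E + 1928) = -2 + (2*E)/(1928 + E) = -2 + 2*E/(1928 + E))
w(-1349, -1191) - n(v) = -208 - (-3856)/(1928 + 6*√5) = -208 + 3856/(1928 + 6*√5)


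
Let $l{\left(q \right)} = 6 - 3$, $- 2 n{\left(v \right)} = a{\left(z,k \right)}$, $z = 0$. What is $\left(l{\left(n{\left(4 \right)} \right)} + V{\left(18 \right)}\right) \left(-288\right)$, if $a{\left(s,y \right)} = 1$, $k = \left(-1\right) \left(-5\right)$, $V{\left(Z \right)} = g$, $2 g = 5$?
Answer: $-1584$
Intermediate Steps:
$g = \frac{5}{2}$ ($g = \frac{1}{2} \cdot 5 = \frac{5}{2} \approx 2.5$)
$V{\left(Z \right)} = \frac{5}{2}$
$k = 5$
$n{\left(v \right)} = - \frac{1}{2}$ ($n{\left(v \right)} = \left(- \frac{1}{2}\right) 1 = - \frac{1}{2}$)
$l{\left(q \right)} = 3$
$\left(l{\left(n{\left(4 \right)} \right)} + V{\left(18 \right)}\right) \left(-288\right) = \left(3 + \frac{5}{2}\right) \left(-288\right) = \frac{11}{2} \left(-288\right) = -1584$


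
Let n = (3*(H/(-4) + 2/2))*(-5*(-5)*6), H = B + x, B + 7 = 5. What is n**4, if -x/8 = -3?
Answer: 16815125390625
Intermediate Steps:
B = -2 (B = -7 + 5 = -2)
x = 24 (x = -8*(-3) = 24)
H = 22 (H = -2 + 24 = 22)
n = -2025 (n = (3*(22/(-4) + 2/2))*(-5*(-5)*6) = (3*(22*(-1/4) + 2*(1/2)))*(-(-25)*6) = (3*(-11/2 + 1))*(-1*(-150)) = (3*(-9/2))*150 = -27/2*150 = -2025)
n**4 = (-2025)**4 = 16815125390625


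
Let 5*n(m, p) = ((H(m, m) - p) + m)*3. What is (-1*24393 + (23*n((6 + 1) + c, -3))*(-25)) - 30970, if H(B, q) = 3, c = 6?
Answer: -61918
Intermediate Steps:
n(m, p) = 9/5 - 3*p/5 + 3*m/5 (n(m, p) = (((3 - p) + m)*3)/5 = ((3 + m - p)*3)/5 = (9 - 3*p + 3*m)/5 = 9/5 - 3*p/5 + 3*m/5)
(-1*24393 + (23*n((6 + 1) + c, -3))*(-25)) - 30970 = (-1*24393 + (23*(9/5 - ⅗*(-3) + 3*((6 + 1) + 6)/5))*(-25)) - 30970 = (-24393 + (23*(9/5 + 9/5 + 3*(7 + 6)/5))*(-25)) - 30970 = (-24393 + (23*(9/5 + 9/5 + (⅗)*13))*(-25)) - 30970 = (-24393 + (23*(9/5 + 9/5 + 39/5))*(-25)) - 30970 = (-24393 + (23*(57/5))*(-25)) - 30970 = (-24393 + (1311/5)*(-25)) - 30970 = (-24393 - 6555) - 30970 = -30948 - 30970 = -61918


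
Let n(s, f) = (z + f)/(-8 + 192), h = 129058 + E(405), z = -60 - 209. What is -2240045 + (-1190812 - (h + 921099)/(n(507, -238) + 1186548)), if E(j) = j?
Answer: -749039731999933/218324325 ≈ -3.4309e+6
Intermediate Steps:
z = -269
h = 129463 (h = 129058 + 405 = 129463)
n(s, f) = -269/184 + f/184 (n(s, f) = (-269 + f)/(-8 + 192) = (-269 + f)/184 = (-269 + f)*(1/184) = -269/184 + f/184)
-2240045 + (-1190812 - (h + 921099)/(n(507, -238) + 1186548)) = -2240045 + (-1190812 - (129463 + 921099)/((-269/184 + (1/184)*(-238)) + 1186548)) = -2240045 + (-1190812 - 1050562/((-269/184 - 119/92) + 1186548)) = -2240045 + (-1190812 - 1050562/(-507/184 + 1186548)) = -2240045 + (-1190812 - 1050562/218324325/184) = -2240045 + (-1190812 - 1050562*184/218324325) = -2240045 + (-1190812 - 1*193303408/218324325) = -2240045 + (-1190812 - 193303408/218324325) = -2240045 - 259983419405308/218324325 = -749039731999933/218324325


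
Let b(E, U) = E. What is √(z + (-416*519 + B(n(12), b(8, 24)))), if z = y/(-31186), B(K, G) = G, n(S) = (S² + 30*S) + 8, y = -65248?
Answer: 2*I*√13123200186618/15593 ≈ 464.64*I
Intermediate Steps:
n(S) = 8 + S² + 30*S
z = 32624/15593 (z = -65248/(-31186) = -65248*(-1/31186) = 32624/15593 ≈ 2.0922)
√(z + (-416*519 + B(n(12), b(8, 24)))) = √(32624/15593 + (-416*519 + 8)) = √(32624/15593 + (-215904 + 8)) = √(32624/15593 - 215896) = √(-3366433704/15593) = 2*I*√13123200186618/15593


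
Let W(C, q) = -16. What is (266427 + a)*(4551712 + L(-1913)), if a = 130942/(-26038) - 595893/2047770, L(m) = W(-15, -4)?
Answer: 38214770128225929048/31512905 ≈ 1.2127e+12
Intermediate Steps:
L(m) = -16
a = -1005868657/189077430 (a = 130942*(-1/26038) - 595893*1/2047770 = -1393/277 - 198631/682590 = -1005868657/189077430 ≈ -5.3199)
(266427 + a)*(4551712 + L(-1913)) = (266427 - 1005868657/189077430)*(4551712 - 16) = (50374326573953/189077430)*4551696 = 38214770128225929048/31512905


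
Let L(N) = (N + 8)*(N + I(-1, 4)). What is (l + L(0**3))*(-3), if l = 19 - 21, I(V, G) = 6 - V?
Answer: -162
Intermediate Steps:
L(N) = (7 + N)*(8 + N) (L(N) = (N + 8)*(N + (6 - 1*(-1))) = (8 + N)*(N + (6 + 1)) = (8 + N)*(N + 7) = (8 + N)*(7 + N) = (7 + N)*(8 + N))
l = -2
(l + L(0**3))*(-3) = (-2 + (56 + (0**3)**2 + 15*0**3))*(-3) = (-2 + (56 + 0**2 + 15*0))*(-3) = (-2 + (56 + 0 + 0))*(-3) = (-2 + 56)*(-3) = 54*(-3) = -162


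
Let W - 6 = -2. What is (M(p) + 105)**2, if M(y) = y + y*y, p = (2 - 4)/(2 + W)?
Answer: 889249/81 ≈ 10978.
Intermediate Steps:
W = 4 (W = 6 - 2 = 4)
p = -1/3 (p = (2 - 4)/(2 + 4) = -2/6 = -2*1/6 = -1/3 ≈ -0.33333)
M(y) = y + y**2
(M(p) + 105)**2 = (-(1 - 1/3)/3 + 105)**2 = (-1/3*2/3 + 105)**2 = (-2/9 + 105)**2 = (943/9)**2 = 889249/81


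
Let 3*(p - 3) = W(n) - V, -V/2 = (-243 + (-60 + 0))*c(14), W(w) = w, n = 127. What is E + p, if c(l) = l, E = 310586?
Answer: 923410/3 ≈ 3.0780e+5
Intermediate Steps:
V = 8484 (V = -2*(-243 + (-60 + 0))*14 = -2*(-243 - 60)*14 = -(-606)*14 = -2*(-4242) = 8484)
p = -8348/3 (p = 3 + (127 - 1*8484)/3 = 3 + (127 - 8484)/3 = 3 + (⅓)*(-8357) = 3 - 8357/3 = -8348/3 ≈ -2782.7)
E + p = 310586 - 8348/3 = 923410/3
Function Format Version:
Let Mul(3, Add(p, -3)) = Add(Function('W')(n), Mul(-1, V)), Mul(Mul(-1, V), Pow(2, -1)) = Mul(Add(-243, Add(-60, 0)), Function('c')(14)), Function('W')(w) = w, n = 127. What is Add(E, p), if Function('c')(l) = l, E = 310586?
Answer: Rational(923410, 3) ≈ 3.0780e+5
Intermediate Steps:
V = 8484 (V = Mul(-2, Mul(Add(-243, Add(-60, 0)), 14)) = Mul(-2, Mul(Add(-243, -60), 14)) = Mul(-2, Mul(-303, 14)) = Mul(-2, -4242) = 8484)
p = Rational(-8348, 3) (p = Add(3, Mul(Rational(1, 3), Add(127, Mul(-1, 8484)))) = Add(3, Mul(Rational(1, 3), Add(127, -8484))) = Add(3, Mul(Rational(1, 3), -8357)) = Add(3, Rational(-8357, 3)) = Rational(-8348, 3) ≈ -2782.7)
Add(E, p) = Add(310586, Rational(-8348, 3)) = Rational(923410, 3)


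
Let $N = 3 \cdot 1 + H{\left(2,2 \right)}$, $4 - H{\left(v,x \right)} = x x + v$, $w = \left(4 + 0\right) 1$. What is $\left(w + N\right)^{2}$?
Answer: $25$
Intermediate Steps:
$w = 4$ ($w = 4 \cdot 1 = 4$)
$H{\left(v,x \right)} = 4 - v - x^{2}$ ($H{\left(v,x \right)} = 4 - \left(x x + v\right) = 4 - \left(x^{2} + v\right) = 4 - \left(v + x^{2}\right) = 4 - v - x^{2}$)
$N = 1$ ($N = 3 \cdot 1 - 2 = 3 - 2 = 1$)
$\left(w + N\right)^{2} = \left(4 + 1\right)^{2} = 5^{2} = 25$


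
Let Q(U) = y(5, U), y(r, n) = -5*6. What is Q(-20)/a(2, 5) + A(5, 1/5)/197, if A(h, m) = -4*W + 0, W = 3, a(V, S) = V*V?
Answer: -2979/394 ≈ -7.5609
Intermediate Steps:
y(r, n) = -30
a(V, S) = V²
Q(U) = -30
A(h, m) = -12 (A(h, m) = -4*3 + 0 = -12 + 0 = -12)
Q(-20)/a(2, 5) + A(5, 1/5)/197 = -30/(2²) - 12/197 = -30/4 - 12*1/197 = -30*¼ - 12/197 = -15/2 - 12/197 = -2979/394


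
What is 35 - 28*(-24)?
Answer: 707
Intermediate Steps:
35 - 28*(-24) = 35 + 672 = 707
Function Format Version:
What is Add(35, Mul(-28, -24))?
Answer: 707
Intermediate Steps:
Add(35, Mul(-28, -24)) = Add(35, 672) = 707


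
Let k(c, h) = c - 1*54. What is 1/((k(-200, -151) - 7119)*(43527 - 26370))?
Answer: -1/126498561 ≈ -7.9052e-9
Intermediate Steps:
k(c, h) = -54 + c (k(c, h) = c - 54 = -54 + c)
1/((k(-200, -151) - 7119)*(43527 - 26370)) = 1/(((-54 - 200) - 7119)*(43527 - 26370)) = 1/((-254 - 7119)*17157) = 1/(-7373*17157) = 1/(-126498561) = -1/126498561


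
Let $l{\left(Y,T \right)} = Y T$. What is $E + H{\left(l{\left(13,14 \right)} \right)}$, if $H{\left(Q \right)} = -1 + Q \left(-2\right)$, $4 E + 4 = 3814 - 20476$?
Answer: $- \frac{9063}{2} \approx -4531.5$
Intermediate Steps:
$l{\left(Y,T \right)} = T Y$
$E = - \frac{8333}{2}$ ($E = -1 + \frac{3814 - 20476}{4} = -1 + \frac{1}{4} \left(-16662\right) = -1 - \frac{8331}{2} = - \frac{8333}{2} \approx -4166.5$)
$H{\left(Q \right)} = -1 - 2 Q$
$E + H{\left(l{\left(13,14 \right)} \right)} = - \frac{8333}{2} - \left(1 + 2 \cdot 14 \cdot 13\right) = - \frac{8333}{2} - 365 = - \frac{9063}{2}$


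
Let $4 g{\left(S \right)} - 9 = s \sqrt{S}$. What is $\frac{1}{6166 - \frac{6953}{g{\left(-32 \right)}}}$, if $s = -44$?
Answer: $\frac{11242505}{69298641954} + \frac{71984 i \sqrt{2}}{34649320977} \approx 0.00016223 + 2.938 \cdot 10^{-6} i$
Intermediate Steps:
$g{\left(S \right)} = \frac{9}{4} - 11 \sqrt{S}$ ($g{\left(S \right)} = \frac{9}{4} + \frac{\left(-44\right) \sqrt{S}}{4} = \frac{9}{4} - 11 \sqrt{S}$)
$\frac{1}{6166 - \frac{6953}{g{\left(-32 \right)}}} = \frac{1}{6166 - \frac{6953}{\frac{9}{4} - 11 \sqrt{-32}}} = \frac{1}{6166 - \frac{6953}{\frac{9}{4} - 11 \cdot 4 i \sqrt{2}}} = \frac{1}{6166 - \frac{6953}{\frac{9}{4} - 44 i \sqrt{2}}}$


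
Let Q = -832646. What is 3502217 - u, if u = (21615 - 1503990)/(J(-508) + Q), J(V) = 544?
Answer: 2914200287759/832102 ≈ 3.5022e+6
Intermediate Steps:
u = 1482375/832102 (u = (21615 - 1503990)/(544 - 832646) = -1482375/(-832102) = -1482375*(-1/832102) = 1482375/832102 ≈ 1.7815)
3502217 - u = 3502217 - 1*1482375/832102 = 3502217 - 1482375/832102 = 2914200287759/832102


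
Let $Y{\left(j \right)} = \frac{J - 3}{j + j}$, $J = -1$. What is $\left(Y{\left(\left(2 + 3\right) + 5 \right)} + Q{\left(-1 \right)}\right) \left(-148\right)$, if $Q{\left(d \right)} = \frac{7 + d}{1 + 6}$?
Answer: $- \frac{3404}{35} \approx -97.257$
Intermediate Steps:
$Y{\left(j \right)} = - \frac{2}{j}$ ($Y{\left(j \right)} = \frac{-1 - 3}{j + j} = - \frac{4}{2 j} = - 4 \frac{1}{2 j} = - \frac{2}{j}$)
$Q{\left(d \right)} = 1 + \frac{d}{7}$ ($Q{\left(d \right)} = \frac{7 + d}{7} = \left(7 + d\right) \frac{1}{7} = 1 + \frac{d}{7}$)
$\left(Y{\left(\left(2 + 3\right) + 5 \right)} + Q{\left(-1 \right)}\right) \left(-148\right) = \left(- \frac{2}{\left(2 + 3\right) + 5} + \left(1 + \frac{1}{7} \left(-1\right)\right)\right) \left(-148\right) = \left(- \frac{2}{5 + 5} + \left(1 - \frac{1}{7}\right)\right) \left(-148\right) = \left(- \frac{2}{10} + \frac{6}{7}\right) \left(-148\right) = \left(\left(-2\right) \frac{1}{10} + \frac{6}{7}\right) \left(-148\right) = \left(- \frac{1}{5} + \frac{6}{7}\right) \left(-148\right) = \frac{23}{35} \left(-148\right) = - \frac{3404}{35}$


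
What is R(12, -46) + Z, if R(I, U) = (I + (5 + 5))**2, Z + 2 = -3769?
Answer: -3287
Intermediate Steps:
Z = -3771 (Z = -2 - 3769 = -3771)
R(I, U) = (10 + I)**2 (R(I, U) = (I + 10)**2 = (10 + I)**2)
R(12, -46) + Z = (10 + 12)**2 - 3771 = 22**2 - 3771 = 484 - 3771 = -3287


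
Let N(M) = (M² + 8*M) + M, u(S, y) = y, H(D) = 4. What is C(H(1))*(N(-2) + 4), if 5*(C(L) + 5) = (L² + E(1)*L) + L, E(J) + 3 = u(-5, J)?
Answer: 26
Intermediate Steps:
E(J) = -3 + J
N(M) = M² + 9*M
C(L) = -5 - L/5 + L²/5 (C(L) = -5 + ((L² + (-3 + 1)*L) + L)/5 = -5 + ((L² - 2*L) + L)/5 = -5 + (L² - L)/5 = -5 + (-L/5 + L²/5) = -5 - L/5 + L²/5)
C(H(1))*(N(-2) + 4) = (-5 - ⅕*4 + (⅕)*4²)*(-2*(9 - 2) + 4) = (-5 - ⅘ + (⅕)*16)*(-2*7 + 4) = (-5 - ⅘ + 16/5)*(-14 + 4) = -13/5*(-10) = 26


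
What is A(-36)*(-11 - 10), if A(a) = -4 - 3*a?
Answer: -2184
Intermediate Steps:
A(-36)*(-11 - 10) = (-4 - 3*(-36))*(-11 - 10) = (-4 + 108)*(-21) = 104*(-21) = -2184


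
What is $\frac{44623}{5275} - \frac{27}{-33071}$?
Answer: $\frac{1475869658}{174449525} \approx 8.4602$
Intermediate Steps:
$\frac{44623}{5275} - \frac{27}{-33071} = 44623 \cdot \frac{1}{5275} - - \frac{27}{33071} = \frac{44623}{5275} + \frac{27}{33071} = \frac{1475869658}{174449525}$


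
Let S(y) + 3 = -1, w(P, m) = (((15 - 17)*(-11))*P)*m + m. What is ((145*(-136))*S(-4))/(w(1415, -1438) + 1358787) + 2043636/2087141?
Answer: 12649240279828/12942537555333 ≈ 0.97734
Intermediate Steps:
w(P, m) = m + 22*P*m (w(P, m) = ((-2*(-11))*P)*m + m = (22*P)*m + m = 22*P*m + m = m + 22*P*m)
S(y) = -4 (S(y) = -3 - 1 = -4)
((145*(-136))*S(-4))/(w(1415, -1438) + 1358787) + 2043636/2087141 = ((145*(-136))*(-4))/(-1438*(1 + 22*1415) + 1358787) + 2043636/2087141 = (-19720*(-4))/(-1438*(1 + 31130) + 1358787) + 2043636*(1/2087141) = 78880/(-1438*31131 + 1358787) + 291948/298163 = 78880/(-44766378 + 1358787) + 291948/298163 = 78880/(-43407591) + 291948/298163 = 78880*(-1/43407591) + 291948/298163 = -78880/43407591 + 291948/298163 = 12649240279828/12942537555333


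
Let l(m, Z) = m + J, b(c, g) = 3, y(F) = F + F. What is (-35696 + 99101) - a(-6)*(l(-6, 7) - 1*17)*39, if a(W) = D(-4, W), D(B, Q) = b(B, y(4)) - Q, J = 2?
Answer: 70776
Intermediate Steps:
y(F) = 2*F
l(m, Z) = 2 + m (l(m, Z) = m + 2 = 2 + m)
D(B, Q) = 3 - Q
a(W) = 3 - W
(-35696 + 99101) - a(-6)*(l(-6, 7) - 1*17)*39 = (-35696 + 99101) - (3 - 1*(-6))*((2 - 6) - 1*17)*39 = 63405 - (3 + 6)*(-4 - 17)*39 = 63405 - 9*(-21)*39 = 63405 - (-189)*39 = 63405 - 1*(-7371) = 63405 + 7371 = 70776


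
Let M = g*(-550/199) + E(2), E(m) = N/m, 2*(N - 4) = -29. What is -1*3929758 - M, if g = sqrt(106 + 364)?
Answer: -15719011/4 + 550*sqrt(470)/199 ≈ -3.9297e+6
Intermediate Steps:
N = -21/2 (N = 4 + (1/2)*(-29) = 4 - 29/2 = -21/2 ≈ -10.500)
g = sqrt(470) ≈ 21.679
E(m) = -21/(2*m)
M = -21/4 - 550*sqrt(470)/199 (M = sqrt(470)*(-550/199) - 21/2/2 = sqrt(470)*(-550*1/199) - 21/2*1/2 = sqrt(470)*(-550/199) - 21/4 = -550*sqrt(470)/199 - 21/4 = -21/4 - 550*sqrt(470)/199 ≈ -65.168)
-1*3929758 - M = -1*3929758 - (-21/4 - 550*sqrt(470)/199) = -3929758 + (21/4 + 550*sqrt(470)/199) = -15719011/4 + 550*sqrt(470)/199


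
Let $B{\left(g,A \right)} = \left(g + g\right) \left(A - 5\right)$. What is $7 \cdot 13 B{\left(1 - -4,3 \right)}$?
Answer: $-1820$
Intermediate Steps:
$B{\left(g,A \right)} = 2 g \left(-5 + A\right)$
$7 \cdot 13 B{\left(1 - -4,3 \right)} = 7 \cdot 13 \cdot 2 \left(1 - -4\right) \left(-5 + 3\right) = 91 \cdot 2 \left(1 + 4\right) \left(-2\right) = 91 \cdot 2 \cdot 5 \left(-2\right) = 91 \left(-20\right) = -1820$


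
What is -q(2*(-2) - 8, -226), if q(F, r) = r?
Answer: 226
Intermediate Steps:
-q(2*(-2) - 8, -226) = -1*(-226) = 226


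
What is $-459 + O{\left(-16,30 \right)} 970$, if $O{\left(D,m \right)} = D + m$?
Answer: $13121$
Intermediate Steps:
$-459 + O{\left(-16,30 \right)} 970 = -459 + \left(-16 + 30\right) 970 = -459 + 14 \cdot 970 = -459 + 13580 = 13121$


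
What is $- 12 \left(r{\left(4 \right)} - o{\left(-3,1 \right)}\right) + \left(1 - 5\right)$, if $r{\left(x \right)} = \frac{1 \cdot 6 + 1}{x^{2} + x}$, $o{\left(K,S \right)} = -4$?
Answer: $- \frac{281}{5} \approx -56.2$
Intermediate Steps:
$r{\left(x \right)} = \frac{7}{x + x^{2}}$ ($r{\left(x \right)} = \frac{6 + 1}{x + x^{2}} = \frac{7}{x + x^{2}}$)
$- 12 \left(r{\left(4 \right)} - o{\left(-3,1 \right)}\right) + \left(1 - 5\right) = - 12 \left(\frac{7}{4 \left(1 + 4\right)} - -4\right) + \left(1 - 5\right) = - 12 \left(7 \cdot \frac{1}{4} \cdot \frac{1}{5} + 4\right) + \left(1 - 5\right) = - 12 \left(7 \cdot \frac{1}{4} \cdot \frac{1}{5} + 4\right) - 4 = - 12 \left(\frac{7}{20} + 4\right) - 4 = \left(-12\right) \frac{87}{20} - 4 = - \frac{261}{5} - 4 = - \frac{281}{5}$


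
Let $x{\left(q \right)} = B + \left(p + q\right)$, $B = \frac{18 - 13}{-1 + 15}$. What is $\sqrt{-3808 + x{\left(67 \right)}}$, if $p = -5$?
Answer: $\frac{i \sqrt{734146}}{14} \approx 61.202 i$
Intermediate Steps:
$B = \frac{5}{14} \approx 0.35714$
$x{\left(q \right)} = - \frac{65}{14} + q$ ($x{\left(q \right)} = \frac{5}{14} + \left(-5 + q\right) = - \frac{65}{14} + q$)
$\sqrt{-3808 + x{\left(67 \right)}} = \sqrt{-3808 + \left(- \frac{65}{14} + 67\right)} = \sqrt{-3808 + \frac{873}{14}} = \sqrt{- \frac{52439}{14}} = \frac{i \sqrt{734146}}{14}$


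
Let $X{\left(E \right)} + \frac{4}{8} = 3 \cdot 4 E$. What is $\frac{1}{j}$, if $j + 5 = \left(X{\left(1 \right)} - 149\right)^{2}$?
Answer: $\frac{4}{75605} \approx 5.2907 \cdot 10^{-5}$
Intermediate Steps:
$X{\left(E \right)} = - \frac{1}{2} + 12 E$ ($X{\left(E \right)} = - \frac{1}{2} + 3 \cdot 4 E = - \frac{1}{2} + 12 E$)
$j = \frac{75605}{4}$ ($j = -5 + \left(\left(- \frac{1}{2} + 12 \cdot 1\right) - 149\right)^{2} = -5 + \left(\left(- \frac{1}{2} + 12\right) - 149\right)^{2} = -5 + \left(\frac{23}{2} - 149\right)^{2} = -5 + \left(- \frac{275}{2}\right)^{2} = -5 + \frac{75625}{4} = \frac{75605}{4} \approx 18901.0$)
$\frac{1}{j} = \frac{1}{\frac{75605}{4}} = \frac{4}{75605}$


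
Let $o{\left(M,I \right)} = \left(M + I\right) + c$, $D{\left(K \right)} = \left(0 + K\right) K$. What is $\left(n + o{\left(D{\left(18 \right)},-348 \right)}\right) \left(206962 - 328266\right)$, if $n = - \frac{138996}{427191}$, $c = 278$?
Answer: $- \frac{4381804467824}{142397} \approx -3.0772 \cdot 10^{7}$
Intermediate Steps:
$D{\left(K \right)} = K^{2}$ ($D{\left(K \right)} = K K = K^{2}$)
$o{\left(M,I \right)} = 278 + I + M$ ($o{\left(M,I \right)} = \left(M + I\right) + 278 = \left(I + M\right) + 278 = 278 + I + M$)
$n = - \frac{46332}{142397}$ ($n = \left(-138996\right) \frac{1}{427191} = - \frac{46332}{142397} \approx -0.32537$)
$\left(n + o{\left(D{\left(18 \right)},-348 \right)}\right) \left(206962 - 328266\right) = \left(- \frac{46332}{142397} + \left(278 - 348 + 18^{2}\right)\right) \left(206962 - 328266\right) = \left(- \frac{46332}{142397} + \left(278 - 348 + 324\right)\right) \left(-121304\right) = \left(- \frac{46332}{142397} + 254\right) \left(-121304\right) = \frac{36122506}{142397} \left(-121304\right) = - \frac{4381804467824}{142397}$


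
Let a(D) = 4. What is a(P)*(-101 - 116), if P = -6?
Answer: -868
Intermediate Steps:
a(P)*(-101 - 116) = 4*(-101 - 116) = 4*(-217) = -868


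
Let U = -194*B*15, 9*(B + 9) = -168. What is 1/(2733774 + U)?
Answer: 1/2814284 ≈ 3.5533e-7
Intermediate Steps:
B = -83/3 (B = -9 + (⅑)*(-168) = -9 - 56/3 = -83/3 ≈ -27.667)
U = 80510 (U = -194*(-83/3)*15 = (16102/3)*15 = 80510)
1/(2733774 + U) = 1/(2733774 + 80510) = 1/2814284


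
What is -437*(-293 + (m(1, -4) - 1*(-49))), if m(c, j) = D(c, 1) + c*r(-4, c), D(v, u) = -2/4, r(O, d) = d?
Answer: 212819/2 ≈ 1.0641e+5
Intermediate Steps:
D(v, u) = -½ (D(v, u) = -2*¼ = -½)
m(c, j) = -½ + c² (m(c, j) = -½ + c*c = -½ + c²)
-437*(-293 + (m(1, -4) - 1*(-49))) = -437*(-293 + ((-½ + 1²) - 1*(-49))) = -437*(-293 + ((-½ + 1) + 49)) = -437*(-293 + (½ + 49)) = -437*(-293 + 99/2) = -437*(-487/2) = 212819/2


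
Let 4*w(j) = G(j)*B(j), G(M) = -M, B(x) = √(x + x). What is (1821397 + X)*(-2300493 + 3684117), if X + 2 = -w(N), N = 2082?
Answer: 2520125835480 + 1440352584*√1041 ≈ 2.5666e+12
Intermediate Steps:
B(x) = √2*√x (B(x) = √(2*x) = √2*√x)
w(j) = -√2*j^(3/2)/4 (w(j) = ((-j)*(√2*√j))/4 = (-√2*j^(3/2))/4 = -√2*j^(3/2)/4)
X = -2 + 1041*√1041 (X = -2 - (-1)*√2*2082^(3/2)/4 = -2 - (-1)*√2*2082*√2082/4 = -2 - (-1041)*√1041 = -2 + 1041*√1041 ≈ 33585.)
(1821397 + X)*(-2300493 + 3684117) = (1821397 + (-2 + 1041*√1041))*(-2300493 + 3684117) = (1821395 + 1041*√1041)*1383624 = 2520125835480 + 1440352584*√1041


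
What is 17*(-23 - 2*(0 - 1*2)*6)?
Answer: 17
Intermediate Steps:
17*(-23 - 2*(0 - 1*2)*6) = 17*(-23 - 2*(0 - 2)*6) = 17*(-23 - 2*(-2)*6) = 17*(-23 + 4*6) = 17*(-23 + 24) = 17*1 = 17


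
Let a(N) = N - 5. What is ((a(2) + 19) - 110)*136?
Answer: -12784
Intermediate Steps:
a(N) = -5 + N
((a(2) + 19) - 110)*136 = (((-5 + 2) + 19) - 110)*136 = ((-3 + 19) - 110)*136 = (16 - 110)*136 = -94*136 = -12784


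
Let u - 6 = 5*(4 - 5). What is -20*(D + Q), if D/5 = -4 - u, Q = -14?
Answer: 780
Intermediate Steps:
u = 1 (u = 6 + 5*(4 - 5) = 6 + 5*(-1) = 6 - 5 = 1)
D = -25 (D = 5*(-4 - 1*1) = 5*(-4 - 1) = 5*(-5) = -25)
-20*(D + Q) = -20*(-25 - 14) = -20*(-39) = 780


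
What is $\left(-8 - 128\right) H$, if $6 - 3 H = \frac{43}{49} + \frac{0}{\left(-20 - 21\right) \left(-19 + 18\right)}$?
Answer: $- \frac{34136}{147} \approx -232.22$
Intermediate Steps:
$H = \frac{251}{147}$ ($H = 2 - \frac{\frac{43}{49} + \frac{0}{\left(-20 - 21\right) \left(-19 + 18\right)}}{3} = 2 - \frac{43 \cdot \frac{1}{49} + \frac{0}{\left(-41\right) \left(-1\right)}}{3} = 2 - \frac{\frac{43}{49} + \frac{0}{41}}{3} = 2 - \frac{\frac{43}{49} + 0 \cdot \frac{1}{41}}{3} = 2 - \frac{\frac{43}{49} + 0}{3} = 2 - \frac{43}{147} = \frac{251}{147} \approx 1.7075$)
$\left(-8 - 128\right) H = \left(-8 - 128\right) \frac{251}{147} = \left(-136\right) \frac{251}{147} = - \frac{34136}{147}$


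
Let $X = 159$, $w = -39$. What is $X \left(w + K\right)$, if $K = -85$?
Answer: $-19716$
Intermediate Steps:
$X \left(w + K\right) = 159 \left(-39 - 85\right) = 159 \left(-124\right) = -19716$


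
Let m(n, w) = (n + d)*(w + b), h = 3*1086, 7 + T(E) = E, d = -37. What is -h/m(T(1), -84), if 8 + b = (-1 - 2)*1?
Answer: -3258/4085 ≈ -0.79755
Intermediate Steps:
T(E) = -7 + E
b = -11 (b = -8 + (-1 - 2)*1 = -8 - 3*1 = -8 - 3 = -11)
h = 3258
m(n, w) = (-37 + n)*(-11 + w) (m(n, w) = (n - 37)*(w - 11) = (-37 + n)*(-11 + w))
-h/m(T(1), -84) = -3258/(407 - 37*(-84) - 11*(-7 + 1) + (-7 + 1)*(-84)) = -3258/(407 + 3108 - 11*(-6) - 6*(-84)) = -3258/(407 + 3108 + 66 + 504) = -3258/4085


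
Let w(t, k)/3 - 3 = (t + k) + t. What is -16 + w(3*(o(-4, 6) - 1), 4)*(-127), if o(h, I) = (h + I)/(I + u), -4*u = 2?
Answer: -13511/11 ≈ -1228.3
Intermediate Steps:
u = -½ (u = -¼*2 = -½ ≈ -0.50000)
o(h, I) = (I + h)/(-½ + I) (o(h, I) = (h + I)/(I - ½) = (I + h)/(-½ + I))
w(t, k) = 9 + 3*k + 6*t (w(t, k) = 9 + 3*((t + k) + t) = 9 + 3*((k + t) + t) = 9 + 3*(k + 2*t) = 9 + (3*k + 6*t) = 9 + 3*k + 6*t)
-16 + w(3*(o(-4, 6) - 1), 4)*(-127) = -16 + (9 + 3*4 + 6*(3*(2*(6 - 4)/(-1 + 2*6) - 1)))*(-127) = -16 + (9 + 12 + 6*(3*(2*2/(-1 + 12) - 1)))*(-127) = -16 + (9 + 12 + 6*(3*(2*2/11 - 1)))*(-127) = -16 + (9 + 12 + 6*(3*(2*(1/11)*2 - 1)))*(-127) = -16 + (9 + 12 + 6*(3*(4/11 - 1)))*(-127) = -16 + (9 + 12 + 6*(3*(-7/11)))*(-127) = -16 + (9 + 12 + 6*(-21/11))*(-127) = -16 + (9 + 12 - 126/11)*(-127) = -16 + (105/11)*(-127) = -16 - 13335/11 = -13511/11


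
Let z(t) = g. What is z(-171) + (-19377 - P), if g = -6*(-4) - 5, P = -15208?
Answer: -4150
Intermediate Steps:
g = 19 (g = 24 - 5 = 19)
z(t) = 19
z(-171) + (-19377 - P) = 19 + (-19377 - 1*(-15208)) = 19 + (-19377 + 15208) = 19 - 4169 = -4150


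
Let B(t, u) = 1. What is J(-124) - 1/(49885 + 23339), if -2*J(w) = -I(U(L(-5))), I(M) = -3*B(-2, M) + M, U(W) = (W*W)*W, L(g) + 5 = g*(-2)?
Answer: 4466663/73224 ≈ 61.000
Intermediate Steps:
L(g) = -5 - 2*g (L(g) = -5 + g*(-2) = -5 - 2*g)
U(W) = W³ (U(W) = W²*W = W³)
I(M) = -3 + M (I(M) = -3*1 + M = -3 + M)
J(w) = 61 (J(w) = -(-1)*(-3 + (-5 - 2*(-5))³)/2 = -(-1)*(-3 + (-5 + 10)³)/2 = -(-1)*(-3 + 5³)/2 = -(-1)*(-3 + 125)/2 = -(-1)*122/2 = -½*(-122) = 61)
J(-124) - 1/(49885 + 23339) = 61 - 1/(49885 + 23339) = 61 - 1/73224 = 4466663/73224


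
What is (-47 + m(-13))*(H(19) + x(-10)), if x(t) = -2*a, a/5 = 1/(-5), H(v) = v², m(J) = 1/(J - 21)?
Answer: -580437/34 ≈ -17072.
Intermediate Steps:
m(J) = 1/(-21 + J)
a = -1 (a = 5/(-5) = 5*(-⅕) = -1)
x(t) = 2 (x(t) = -2*(-1) = 2)
(-47 + m(-13))*(H(19) + x(-10)) = (-47 + 1/(-21 - 13))*(19² + 2) = (-47 + 1/(-34))*(361 + 2) = (-47 - 1/34)*363 = -1599/34*363 = -580437/34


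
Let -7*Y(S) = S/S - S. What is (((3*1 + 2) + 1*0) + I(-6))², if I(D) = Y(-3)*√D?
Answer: 1129/49 - 40*I*√6/7 ≈ 23.041 - 13.997*I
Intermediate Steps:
Y(S) = -⅐ + S/7 (Y(S) = -(S/S - S)/7 = -(1 - S)/7 = -⅐ + S/7)
I(D) = -4*√D/7 (I(D) = (-⅐ + (⅐)*(-3))*√D = (-⅐ - 3/7)*√D = -4*√D/7)
(((3*1 + 2) + 1*0) + I(-6))² = (((3*1 + 2) + 1*0) - 4*I*√6/7)² = (((3 + 2) + 0) - 4*I*√6/7)² = ((5 + 0) - 4*I*√6/7)² = (5 - 4*I*√6/7)²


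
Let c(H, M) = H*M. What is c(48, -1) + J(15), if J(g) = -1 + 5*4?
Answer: -29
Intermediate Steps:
J(g) = 19 (J(g) = -1 + 20 = 19)
c(48, -1) + J(15) = 48*(-1) + 19 = -48 + 19 = -29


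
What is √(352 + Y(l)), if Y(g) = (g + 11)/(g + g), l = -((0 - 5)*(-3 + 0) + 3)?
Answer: √12679/6 ≈ 18.767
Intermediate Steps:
l = -18 (l = -(-5*(-3) + 3) = -(15 + 3) = -1*18 = -18)
Y(g) = (11 + g)/(2*g) (Y(g) = (11 + g)/((2*g)) = (11 + g)*(1/(2*g)) = (11 + g)/(2*g))
√(352 + Y(l)) = √(352 + (½)*(11 - 18)/(-18)) = √(352 + (½)*(-1/18)*(-7)) = √(352 + 7/36) = √(12679/36) = √12679/6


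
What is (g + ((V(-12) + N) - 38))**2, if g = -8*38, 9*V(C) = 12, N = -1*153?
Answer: 2193361/9 ≈ 2.4371e+5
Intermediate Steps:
N = -153
V(C) = 4/3 (V(C) = (1/9)*12 = 4/3)
g = -304
(g + ((V(-12) + N) - 38))**2 = (-304 + ((4/3 - 153) - 38))**2 = (-304 + (-455/3 - 38))**2 = (-304 - 569/3)**2 = (-1481/3)**2 = 2193361/9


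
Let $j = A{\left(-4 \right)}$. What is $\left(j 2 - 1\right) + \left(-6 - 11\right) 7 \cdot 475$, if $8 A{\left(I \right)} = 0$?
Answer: $-56526$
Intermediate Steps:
$A{\left(I \right)} = 0$ ($A{\left(I \right)} = \frac{1}{8} \cdot 0 = 0$)
$j = 0$
$\left(j 2 - 1\right) + \left(-6 - 11\right) 7 \cdot 475 = \left(0 \cdot 2 - 1\right) + \left(-6 - 11\right) 7 \cdot 475 = \left(0 - 1\right) + \left(-17\right) 7 \cdot 475 = -1 - 56525 = -56526$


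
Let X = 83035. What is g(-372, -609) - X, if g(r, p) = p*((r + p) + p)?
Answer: 885275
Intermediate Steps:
g(r, p) = p*(r + 2*p) (g(r, p) = p*((p + r) + p) = p*(r + 2*p))
g(-372, -609) - X = -609*(-372 + 2*(-609)) - 1*83035 = -609*(-372 - 1218) - 83035 = -609*(-1590) - 83035 = 968310 - 83035 = 885275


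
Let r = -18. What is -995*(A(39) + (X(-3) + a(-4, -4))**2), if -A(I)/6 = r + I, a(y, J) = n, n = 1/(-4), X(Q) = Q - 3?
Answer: 1384045/16 ≈ 86503.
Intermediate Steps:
X(Q) = -3 + Q
n = -1/4 ≈ -0.25000
a(y, J) = -1/4
A(I) = 108 - 6*I (A(I) = -6*(-18 + I) = 108 - 6*I)
-995*(A(39) + (X(-3) + a(-4, -4))**2) = -995*((108 - 6*39) + ((-3 - 3) - 1/4)**2) = -995*((108 - 234) + (-6 - 1/4)**2) = -995*(-126 + (-25/4)**2) = -995*(-126 + 625/16) = -995*(-1391/16) = 1384045/16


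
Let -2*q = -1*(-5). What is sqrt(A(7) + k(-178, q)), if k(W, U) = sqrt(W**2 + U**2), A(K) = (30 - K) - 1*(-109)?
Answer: sqrt(528 + 2*sqrt(126761))/2 ≈ 17.607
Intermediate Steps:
q = -5/2 (q = -(-1)*(-5)/2 = -1/2*5 = -5/2 ≈ -2.5000)
A(K) = 139 - K (A(K) = (30 - K) + 109 = 139 - K)
k(W, U) = sqrt(U**2 + W**2)
sqrt(A(7) + k(-178, q)) = sqrt((139 - 1*7) + sqrt((-5/2)**2 + (-178)**2)) = sqrt((139 - 7) + sqrt(25/4 + 31684)) = sqrt(132 + sqrt(126761/4)) = sqrt(132 + sqrt(126761)/2)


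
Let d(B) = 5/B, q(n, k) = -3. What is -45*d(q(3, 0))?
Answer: 75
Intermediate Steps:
-45*d(q(3, 0)) = -225/(-3) = -225*(-1)/3 = -45*(-5/3) = 75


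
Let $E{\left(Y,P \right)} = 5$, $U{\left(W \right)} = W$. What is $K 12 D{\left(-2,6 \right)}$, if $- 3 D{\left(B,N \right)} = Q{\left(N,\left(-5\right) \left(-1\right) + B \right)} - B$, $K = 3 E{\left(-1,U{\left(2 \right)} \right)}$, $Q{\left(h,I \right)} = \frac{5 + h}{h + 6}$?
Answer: $-175$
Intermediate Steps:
$Q{\left(h,I \right)} = \frac{5 + h}{6 + h}$
$K = 15$ ($K = 3 \cdot 5 = 15$)
$D{\left(B,N \right)} = \frac{B}{3} - \frac{5 + N}{3 \left(6 + N\right)}$ ($D{\left(B,N \right)} = - \frac{\frac{5 + N}{6 + N} - B}{3} = - \frac{- B + \frac{5 + N}{6 + N}}{3} = \frac{B}{3} - \frac{5 + N}{3 \left(6 + N\right)}$)
$K 12 D{\left(-2,6 \right)} = 15 \cdot 12 \frac{-5 - 6 - 2 \left(6 + 6\right)}{3 \left(6 + 6\right)} = 180 \frac{-5 - 6 - 24}{3 \cdot 12} = 180 \cdot \frac{1}{3} \cdot \frac{1}{12} \left(-5 - 6 - 24\right) = 180 \cdot \frac{1}{3} \cdot \frac{1}{12} \left(-35\right) = 180 \left(- \frac{35}{36}\right) = -175$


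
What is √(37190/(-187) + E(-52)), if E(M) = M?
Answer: I*√8772918/187 ≈ 15.839*I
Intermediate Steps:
√(37190/(-187) + E(-52)) = √(37190/(-187) - 52) = √(37190*(-1/187) - 52) = √(-37190/187 - 52) = √(-46914/187) = I*√8772918/187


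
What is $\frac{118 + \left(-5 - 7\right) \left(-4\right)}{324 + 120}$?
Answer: $\frac{83}{222} \approx 0.37387$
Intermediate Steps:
$\frac{118 + \left(-5 - 7\right) \left(-4\right)}{324 + 120} = \frac{118 - -48}{444} = \left(118 + 48\right) \frac{1}{444} = 166 \cdot \frac{1}{444} = \frac{83}{222}$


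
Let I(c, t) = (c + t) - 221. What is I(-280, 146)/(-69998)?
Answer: 355/69998 ≈ 0.0050716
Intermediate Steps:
I(c, t) = -221 + c + t
I(-280, 146)/(-69998) = (-221 - 280 + 146)/(-69998) = -355*(-1/69998) = 355/69998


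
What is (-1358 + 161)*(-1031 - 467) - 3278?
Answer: 1789828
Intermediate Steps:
(-1358 + 161)*(-1031 - 467) - 3278 = -1197*(-1498) - 3278 = 1793106 - 3278 = 1789828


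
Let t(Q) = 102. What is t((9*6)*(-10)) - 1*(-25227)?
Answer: 25329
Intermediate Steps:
t((9*6)*(-10)) - 1*(-25227) = 102 - 1*(-25227) = 102 + 25227 = 25329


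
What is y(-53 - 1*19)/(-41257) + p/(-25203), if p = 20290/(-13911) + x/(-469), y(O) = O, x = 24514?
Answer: 3757264553056/969132231978327 ≈ 0.0038769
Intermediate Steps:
p = -50075752/932037 (p = 20290/(-13911) + 24514/(-469) = 20290*(-1/13911) + 24514*(-1/469) = -20290/13911 - 3502/67 = -50075752/932037 ≈ -53.727)
y(-53 - 1*19)/(-41257) + p/(-25203) = (-53 - 1*19)/(-41257) - 50075752/932037/(-25203) = (-53 - 19)*(-1/41257) - 50075752/932037*(-1/25203) = -72*(-1/41257) + 50075752/23490128511 = 72/41257 + 50075752/23490128511 = 3757264553056/969132231978327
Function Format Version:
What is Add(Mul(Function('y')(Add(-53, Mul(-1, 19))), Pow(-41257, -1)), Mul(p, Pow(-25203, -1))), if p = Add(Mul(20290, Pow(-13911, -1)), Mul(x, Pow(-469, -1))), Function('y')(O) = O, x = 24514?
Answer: Rational(3757264553056, 969132231978327) ≈ 0.0038769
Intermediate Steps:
p = Rational(-50075752, 932037) (p = Add(Mul(20290, Pow(-13911, -1)), Mul(24514, Pow(-469, -1))) = Add(Mul(20290, Rational(-1, 13911)), Mul(24514, Rational(-1, 469))) = Add(Rational(-20290, 13911), Rational(-3502, 67)) = Rational(-50075752, 932037) ≈ -53.727)
Add(Mul(Function('y')(Add(-53, Mul(-1, 19))), Pow(-41257, -1)), Mul(p, Pow(-25203, -1))) = Add(Mul(Add(-53, Mul(-1, 19)), Pow(-41257, -1)), Mul(Rational(-50075752, 932037), Pow(-25203, -1))) = Add(Mul(Add(-53, -19), Rational(-1, 41257)), Mul(Rational(-50075752, 932037), Rational(-1, 25203))) = Add(Mul(-72, Rational(-1, 41257)), Rational(50075752, 23490128511)) = Add(Rational(72, 41257), Rational(50075752, 23490128511)) = Rational(3757264553056, 969132231978327)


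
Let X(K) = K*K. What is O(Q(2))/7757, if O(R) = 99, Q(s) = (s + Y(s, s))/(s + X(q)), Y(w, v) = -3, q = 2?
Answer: 99/7757 ≈ 0.012763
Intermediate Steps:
X(K) = K²
Q(s) = (-3 + s)/(4 + s) (Q(s) = (s - 3)/(s + 2²) = (-3 + s)/(s + 4) = (-3 + s)/(4 + s))
O(Q(2))/7757 = 99/7757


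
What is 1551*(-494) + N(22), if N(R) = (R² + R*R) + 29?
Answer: -765197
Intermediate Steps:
N(R) = 29 + 2*R² (N(R) = (R² + R²) + 29 = 2*R² + 29 = 29 + 2*R²)
1551*(-494) + N(22) = 1551*(-494) + (29 + 2*22²) = -766194 + (29 + 2*484) = -766194 + (29 + 968) = -766194 + 997 = -765197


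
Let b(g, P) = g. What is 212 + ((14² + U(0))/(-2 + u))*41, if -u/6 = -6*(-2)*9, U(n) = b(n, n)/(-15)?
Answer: 64882/325 ≈ 199.64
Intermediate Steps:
U(n) = -n/15 (U(n) = n/(-15) = n*(-1/15) = -n/15)
u = -648 (u = -(-6)*(6*(-2))*9 = -(-6)*(-12*9) = -(-6)*(-108) = -6*108 = -648)
212 + ((14² + U(0))/(-2 + u))*41 = 212 + ((14² - 1/15*0)/(-2 - 648))*41 = 212 + ((196 + 0)/(-650))*41 = 212 + (196*(-1/650))*41 = 212 - 98/325*41 = 212 - 4018/325 = 64882/325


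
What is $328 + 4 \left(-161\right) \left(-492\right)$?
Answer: $317176$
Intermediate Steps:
$328 + 4 \left(-161\right) \left(-492\right) = 328 - -316848 = 328 + 316848 = 317176$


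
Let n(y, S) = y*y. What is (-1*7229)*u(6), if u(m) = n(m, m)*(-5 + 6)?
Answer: -260244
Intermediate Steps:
n(y, S) = y²
u(m) = m² (u(m) = m²*(-5 + 6) = m²*1 = m²)
(-1*7229)*u(6) = -1*7229*6² = -7229*36 = -260244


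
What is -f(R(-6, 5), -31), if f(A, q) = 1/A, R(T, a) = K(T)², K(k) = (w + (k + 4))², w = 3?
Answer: -1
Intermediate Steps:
K(k) = (7 + k)² (K(k) = (3 + (k + 4))² = (3 + (4 + k))² = (7 + k)²)
R(T, a) = (7 + T)⁴ (R(T, a) = ((7 + T)²)² = (7 + T)⁴)
-f(R(-6, 5), -31) = -1/((7 - 6)⁴) = -1/(1⁴) = -1/1 = -1*1 = -1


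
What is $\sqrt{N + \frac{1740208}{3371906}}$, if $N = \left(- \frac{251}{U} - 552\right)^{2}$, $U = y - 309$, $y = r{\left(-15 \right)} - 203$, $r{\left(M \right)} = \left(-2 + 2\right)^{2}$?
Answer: $\frac{\sqrt{226640750482429758664089}}{863207936} \approx 551.51$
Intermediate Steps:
$r{\left(M \right)} = 0$ ($r{\left(M \right)} = 0^{2} = 0$)
$y = -203$ ($y = 0 - 203 = -203$)
$U = -512$ ($U = -203 - 309 = -512$)
$N = \frac{79734511129}{262144}$ ($N = \left(- \frac{251}{-512} - 552\right)^{2} = \left(\left(-251\right) \left(- \frac{1}{512}\right) - 552\right)^{2} = \left(\frac{251}{512} - 552\right)^{2} = \left(- \frac{282373}{512}\right)^{2} = \frac{79734511129}{262144} \approx 3.0416 \cdot 10^{5}$)
$\sqrt{N + \frac{1740208}{3371906}} = \sqrt{\frac{79734511129}{262144} + \frac{1740208}{3371906}} = \sqrt{\frac{79734511129}{262144} + 1740208 \cdot \frac{1}{3371906}} = \sqrt{\frac{79734511129}{262144} + \frac{870104}{1685953}} = \sqrt{\frac{134428866334013913}{441962463232}} = \frac{\sqrt{226640750482429758664089}}{863207936}$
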